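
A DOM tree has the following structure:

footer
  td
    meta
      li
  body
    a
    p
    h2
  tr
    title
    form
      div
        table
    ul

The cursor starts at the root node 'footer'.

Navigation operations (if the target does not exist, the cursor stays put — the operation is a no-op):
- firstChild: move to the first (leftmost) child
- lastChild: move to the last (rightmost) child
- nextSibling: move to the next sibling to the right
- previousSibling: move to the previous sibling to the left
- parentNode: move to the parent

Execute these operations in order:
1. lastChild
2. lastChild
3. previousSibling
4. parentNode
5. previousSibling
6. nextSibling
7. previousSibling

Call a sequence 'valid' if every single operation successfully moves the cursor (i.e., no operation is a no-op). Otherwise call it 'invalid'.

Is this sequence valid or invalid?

After 1 (lastChild): tr
After 2 (lastChild): ul
After 3 (previousSibling): form
After 4 (parentNode): tr
After 5 (previousSibling): body
After 6 (nextSibling): tr
After 7 (previousSibling): body

Answer: valid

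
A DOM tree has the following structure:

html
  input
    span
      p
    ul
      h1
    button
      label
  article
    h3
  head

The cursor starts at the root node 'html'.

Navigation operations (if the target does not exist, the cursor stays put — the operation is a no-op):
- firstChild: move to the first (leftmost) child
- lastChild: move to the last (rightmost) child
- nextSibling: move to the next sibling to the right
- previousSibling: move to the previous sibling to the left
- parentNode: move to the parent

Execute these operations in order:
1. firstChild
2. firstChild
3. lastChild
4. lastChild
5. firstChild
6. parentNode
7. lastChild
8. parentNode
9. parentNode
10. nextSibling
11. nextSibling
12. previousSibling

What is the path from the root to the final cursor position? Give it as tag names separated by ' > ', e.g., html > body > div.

After 1 (firstChild): input
After 2 (firstChild): span
After 3 (lastChild): p
After 4 (lastChild): p (no-op, stayed)
After 5 (firstChild): p (no-op, stayed)
After 6 (parentNode): span
After 7 (lastChild): p
After 8 (parentNode): span
After 9 (parentNode): input
After 10 (nextSibling): article
After 11 (nextSibling): head
After 12 (previousSibling): article

Answer: html > article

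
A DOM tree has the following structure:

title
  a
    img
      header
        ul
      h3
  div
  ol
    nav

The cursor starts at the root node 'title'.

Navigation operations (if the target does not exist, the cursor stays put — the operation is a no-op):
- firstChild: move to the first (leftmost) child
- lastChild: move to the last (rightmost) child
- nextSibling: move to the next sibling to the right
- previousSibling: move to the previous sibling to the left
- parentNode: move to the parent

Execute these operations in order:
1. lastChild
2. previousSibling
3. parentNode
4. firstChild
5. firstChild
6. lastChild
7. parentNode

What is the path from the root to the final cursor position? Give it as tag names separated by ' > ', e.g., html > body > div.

Answer: title > a > img

Derivation:
After 1 (lastChild): ol
After 2 (previousSibling): div
After 3 (parentNode): title
After 4 (firstChild): a
After 5 (firstChild): img
After 6 (lastChild): h3
After 7 (parentNode): img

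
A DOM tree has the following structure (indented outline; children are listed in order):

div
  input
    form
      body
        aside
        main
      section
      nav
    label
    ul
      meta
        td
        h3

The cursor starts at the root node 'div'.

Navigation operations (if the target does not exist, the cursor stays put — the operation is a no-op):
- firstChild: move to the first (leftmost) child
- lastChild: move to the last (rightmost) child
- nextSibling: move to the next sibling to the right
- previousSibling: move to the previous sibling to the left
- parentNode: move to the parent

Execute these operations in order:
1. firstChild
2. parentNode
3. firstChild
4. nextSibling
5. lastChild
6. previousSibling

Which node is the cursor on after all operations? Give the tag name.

Answer: label

Derivation:
After 1 (firstChild): input
After 2 (parentNode): div
After 3 (firstChild): input
After 4 (nextSibling): input (no-op, stayed)
After 5 (lastChild): ul
After 6 (previousSibling): label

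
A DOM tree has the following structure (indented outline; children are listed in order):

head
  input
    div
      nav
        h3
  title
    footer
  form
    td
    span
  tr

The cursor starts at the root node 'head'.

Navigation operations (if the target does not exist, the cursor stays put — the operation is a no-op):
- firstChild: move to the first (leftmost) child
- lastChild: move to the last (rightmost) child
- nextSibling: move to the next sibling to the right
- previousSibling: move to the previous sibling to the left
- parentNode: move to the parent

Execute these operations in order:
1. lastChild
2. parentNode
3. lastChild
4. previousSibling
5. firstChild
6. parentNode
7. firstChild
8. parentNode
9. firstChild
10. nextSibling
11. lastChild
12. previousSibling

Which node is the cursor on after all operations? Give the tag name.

Answer: td

Derivation:
After 1 (lastChild): tr
After 2 (parentNode): head
After 3 (lastChild): tr
After 4 (previousSibling): form
After 5 (firstChild): td
After 6 (parentNode): form
After 7 (firstChild): td
After 8 (parentNode): form
After 9 (firstChild): td
After 10 (nextSibling): span
After 11 (lastChild): span (no-op, stayed)
After 12 (previousSibling): td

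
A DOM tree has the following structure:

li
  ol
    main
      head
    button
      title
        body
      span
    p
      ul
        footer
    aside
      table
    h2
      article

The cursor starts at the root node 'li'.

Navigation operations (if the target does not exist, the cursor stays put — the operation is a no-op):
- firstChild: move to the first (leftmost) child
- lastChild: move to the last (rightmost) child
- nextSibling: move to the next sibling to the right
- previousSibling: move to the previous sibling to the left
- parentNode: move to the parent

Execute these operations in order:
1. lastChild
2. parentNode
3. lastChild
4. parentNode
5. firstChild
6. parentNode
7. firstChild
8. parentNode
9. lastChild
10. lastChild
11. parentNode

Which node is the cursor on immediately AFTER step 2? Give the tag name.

Answer: li

Derivation:
After 1 (lastChild): ol
After 2 (parentNode): li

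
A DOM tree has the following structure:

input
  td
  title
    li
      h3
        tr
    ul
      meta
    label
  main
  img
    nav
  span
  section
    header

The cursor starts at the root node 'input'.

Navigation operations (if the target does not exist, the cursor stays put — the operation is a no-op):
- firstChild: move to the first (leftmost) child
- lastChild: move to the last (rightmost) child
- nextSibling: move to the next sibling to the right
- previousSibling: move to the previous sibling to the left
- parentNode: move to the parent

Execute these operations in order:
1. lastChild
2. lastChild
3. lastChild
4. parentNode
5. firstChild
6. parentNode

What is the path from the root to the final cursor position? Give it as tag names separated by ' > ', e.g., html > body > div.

After 1 (lastChild): section
After 2 (lastChild): header
After 3 (lastChild): header (no-op, stayed)
After 4 (parentNode): section
After 5 (firstChild): header
After 6 (parentNode): section

Answer: input > section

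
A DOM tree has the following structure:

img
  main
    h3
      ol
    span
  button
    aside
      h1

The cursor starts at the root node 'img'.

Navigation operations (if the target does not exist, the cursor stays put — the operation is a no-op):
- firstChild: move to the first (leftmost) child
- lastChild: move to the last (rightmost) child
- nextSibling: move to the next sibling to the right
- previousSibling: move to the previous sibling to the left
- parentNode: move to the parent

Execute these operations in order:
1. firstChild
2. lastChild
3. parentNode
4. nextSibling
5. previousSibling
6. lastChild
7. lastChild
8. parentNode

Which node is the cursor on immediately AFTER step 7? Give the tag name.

Answer: span

Derivation:
After 1 (firstChild): main
After 2 (lastChild): span
After 3 (parentNode): main
After 4 (nextSibling): button
After 5 (previousSibling): main
After 6 (lastChild): span
After 7 (lastChild): span (no-op, stayed)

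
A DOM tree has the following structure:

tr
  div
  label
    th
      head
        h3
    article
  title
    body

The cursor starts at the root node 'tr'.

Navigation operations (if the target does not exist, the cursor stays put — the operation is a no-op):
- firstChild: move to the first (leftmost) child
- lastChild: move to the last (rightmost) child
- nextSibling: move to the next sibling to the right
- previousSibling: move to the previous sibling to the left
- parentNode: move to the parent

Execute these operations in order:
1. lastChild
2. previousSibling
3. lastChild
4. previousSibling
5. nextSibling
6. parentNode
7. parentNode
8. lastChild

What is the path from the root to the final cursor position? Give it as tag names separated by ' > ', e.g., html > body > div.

Answer: tr > title

Derivation:
After 1 (lastChild): title
After 2 (previousSibling): label
After 3 (lastChild): article
After 4 (previousSibling): th
After 5 (nextSibling): article
After 6 (parentNode): label
After 7 (parentNode): tr
After 8 (lastChild): title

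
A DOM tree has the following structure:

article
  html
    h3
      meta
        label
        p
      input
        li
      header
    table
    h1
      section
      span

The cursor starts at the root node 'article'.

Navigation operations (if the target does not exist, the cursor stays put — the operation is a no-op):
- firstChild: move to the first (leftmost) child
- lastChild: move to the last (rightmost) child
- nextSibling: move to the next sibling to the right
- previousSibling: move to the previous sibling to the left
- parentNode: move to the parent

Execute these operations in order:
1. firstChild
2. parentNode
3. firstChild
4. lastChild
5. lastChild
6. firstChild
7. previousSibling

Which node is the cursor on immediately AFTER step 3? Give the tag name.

After 1 (firstChild): html
After 2 (parentNode): article
After 3 (firstChild): html

Answer: html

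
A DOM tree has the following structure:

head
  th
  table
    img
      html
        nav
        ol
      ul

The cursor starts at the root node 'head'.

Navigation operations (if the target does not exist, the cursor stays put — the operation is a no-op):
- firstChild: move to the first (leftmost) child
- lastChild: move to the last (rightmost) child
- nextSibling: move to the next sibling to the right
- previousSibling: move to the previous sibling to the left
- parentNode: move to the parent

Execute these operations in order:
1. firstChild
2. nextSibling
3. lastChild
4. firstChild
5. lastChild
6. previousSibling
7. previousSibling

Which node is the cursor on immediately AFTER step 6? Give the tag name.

After 1 (firstChild): th
After 2 (nextSibling): table
After 3 (lastChild): img
After 4 (firstChild): html
After 5 (lastChild): ol
After 6 (previousSibling): nav

Answer: nav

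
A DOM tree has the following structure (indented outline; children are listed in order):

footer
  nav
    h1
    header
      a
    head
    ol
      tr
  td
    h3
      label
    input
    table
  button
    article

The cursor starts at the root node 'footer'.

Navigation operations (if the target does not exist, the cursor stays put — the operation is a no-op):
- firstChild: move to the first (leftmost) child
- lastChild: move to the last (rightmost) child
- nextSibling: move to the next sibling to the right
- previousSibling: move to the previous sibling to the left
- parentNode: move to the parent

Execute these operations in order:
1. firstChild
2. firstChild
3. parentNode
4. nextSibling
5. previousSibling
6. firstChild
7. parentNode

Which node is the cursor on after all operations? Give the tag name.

Answer: nav

Derivation:
After 1 (firstChild): nav
After 2 (firstChild): h1
After 3 (parentNode): nav
After 4 (nextSibling): td
After 5 (previousSibling): nav
After 6 (firstChild): h1
After 7 (parentNode): nav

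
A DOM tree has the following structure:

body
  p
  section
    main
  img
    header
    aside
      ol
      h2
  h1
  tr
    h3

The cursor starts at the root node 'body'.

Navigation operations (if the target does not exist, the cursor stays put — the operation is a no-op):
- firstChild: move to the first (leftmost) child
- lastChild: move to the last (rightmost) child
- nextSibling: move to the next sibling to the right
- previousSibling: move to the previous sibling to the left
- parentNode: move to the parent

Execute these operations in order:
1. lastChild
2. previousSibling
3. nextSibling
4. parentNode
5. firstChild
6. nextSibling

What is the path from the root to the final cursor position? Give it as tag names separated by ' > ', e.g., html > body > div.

After 1 (lastChild): tr
After 2 (previousSibling): h1
After 3 (nextSibling): tr
After 4 (parentNode): body
After 5 (firstChild): p
After 6 (nextSibling): section

Answer: body > section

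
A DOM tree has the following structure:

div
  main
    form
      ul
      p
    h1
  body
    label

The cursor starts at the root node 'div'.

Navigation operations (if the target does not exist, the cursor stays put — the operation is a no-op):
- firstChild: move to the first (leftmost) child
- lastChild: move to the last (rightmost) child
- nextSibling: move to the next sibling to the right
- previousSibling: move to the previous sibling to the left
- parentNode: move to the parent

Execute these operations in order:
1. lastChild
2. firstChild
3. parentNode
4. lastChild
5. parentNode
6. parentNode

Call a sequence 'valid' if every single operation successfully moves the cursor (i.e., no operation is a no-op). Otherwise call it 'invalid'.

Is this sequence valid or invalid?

Answer: valid

Derivation:
After 1 (lastChild): body
After 2 (firstChild): label
After 3 (parentNode): body
After 4 (lastChild): label
After 5 (parentNode): body
After 6 (parentNode): div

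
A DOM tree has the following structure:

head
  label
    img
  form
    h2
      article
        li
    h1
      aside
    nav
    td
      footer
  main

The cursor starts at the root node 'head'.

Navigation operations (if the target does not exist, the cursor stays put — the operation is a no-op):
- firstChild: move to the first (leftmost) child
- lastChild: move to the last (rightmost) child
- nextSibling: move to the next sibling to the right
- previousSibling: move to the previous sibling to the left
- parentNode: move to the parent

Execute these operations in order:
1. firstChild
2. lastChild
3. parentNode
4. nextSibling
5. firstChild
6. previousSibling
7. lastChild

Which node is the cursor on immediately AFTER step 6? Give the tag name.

Answer: h2

Derivation:
After 1 (firstChild): label
After 2 (lastChild): img
After 3 (parentNode): label
After 4 (nextSibling): form
After 5 (firstChild): h2
After 6 (previousSibling): h2 (no-op, stayed)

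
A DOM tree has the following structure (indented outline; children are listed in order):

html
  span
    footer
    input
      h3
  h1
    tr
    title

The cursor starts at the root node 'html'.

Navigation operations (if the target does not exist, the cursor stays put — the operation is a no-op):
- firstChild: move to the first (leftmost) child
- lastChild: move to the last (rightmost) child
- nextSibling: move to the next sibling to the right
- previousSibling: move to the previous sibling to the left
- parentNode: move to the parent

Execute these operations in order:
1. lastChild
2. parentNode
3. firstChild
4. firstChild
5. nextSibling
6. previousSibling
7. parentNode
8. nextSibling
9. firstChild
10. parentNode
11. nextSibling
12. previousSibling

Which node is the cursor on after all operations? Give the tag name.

Answer: span

Derivation:
After 1 (lastChild): h1
After 2 (parentNode): html
After 3 (firstChild): span
After 4 (firstChild): footer
After 5 (nextSibling): input
After 6 (previousSibling): footer
After 7 (parentNode): span
After 8 (nextSibling): h1
After 9 (firstChild): tr
After 10 (parentNode): h1
After 11 (nextSibling): h1 (no-op, stayed)
After 12 (previousSibling): span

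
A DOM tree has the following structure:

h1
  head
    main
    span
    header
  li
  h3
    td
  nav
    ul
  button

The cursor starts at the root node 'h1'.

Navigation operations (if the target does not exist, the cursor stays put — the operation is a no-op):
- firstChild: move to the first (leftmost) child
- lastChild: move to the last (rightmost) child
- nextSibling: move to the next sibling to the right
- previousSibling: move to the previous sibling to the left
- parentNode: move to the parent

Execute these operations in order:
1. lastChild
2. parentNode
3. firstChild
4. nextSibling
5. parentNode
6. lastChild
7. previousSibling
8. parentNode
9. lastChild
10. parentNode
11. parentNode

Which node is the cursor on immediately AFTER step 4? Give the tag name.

After 1 (lastChild): button
After 2 (parentNode): h1
After 3 (firstChild): head
After 4 (nextSibling): li

Answer: li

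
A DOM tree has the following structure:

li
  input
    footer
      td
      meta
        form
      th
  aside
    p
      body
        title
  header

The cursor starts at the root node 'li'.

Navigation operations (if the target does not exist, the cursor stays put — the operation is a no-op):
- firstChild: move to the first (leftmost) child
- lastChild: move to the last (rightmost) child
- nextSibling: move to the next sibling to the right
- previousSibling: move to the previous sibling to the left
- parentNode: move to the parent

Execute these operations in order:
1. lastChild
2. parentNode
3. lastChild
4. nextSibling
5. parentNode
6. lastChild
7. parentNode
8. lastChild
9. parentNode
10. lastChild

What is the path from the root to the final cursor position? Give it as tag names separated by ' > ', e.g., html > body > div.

After 1 (lastChild): header
After 2 (parentNode): li
After 3 (lastChild): header
After 4 (nextSibling): header (no-op, stayed)
After 5 (parentNode): li
After 6 (lastChild): header
After 7 (parentNode): li
After 8 (lastChild): header
After 9 (parentNode): li
After 10 (lastChild): header

Answer: li > header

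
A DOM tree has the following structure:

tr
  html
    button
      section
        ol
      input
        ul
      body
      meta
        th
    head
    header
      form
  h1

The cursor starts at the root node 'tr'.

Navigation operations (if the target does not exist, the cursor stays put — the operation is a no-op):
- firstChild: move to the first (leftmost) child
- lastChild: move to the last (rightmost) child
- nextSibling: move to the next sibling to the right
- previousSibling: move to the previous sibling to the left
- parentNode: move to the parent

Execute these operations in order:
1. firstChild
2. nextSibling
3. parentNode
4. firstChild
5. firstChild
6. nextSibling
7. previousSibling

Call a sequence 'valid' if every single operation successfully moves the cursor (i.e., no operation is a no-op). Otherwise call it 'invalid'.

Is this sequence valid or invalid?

After 1 (firstChild): html
After 2 (nextSibling): h1
After 3 (parentNode): tr
After 4 (firstChild): html
After 5 (firstChild): button
After 6 (nextSibling): head
After 7 (previousSibling): button

Answer: valid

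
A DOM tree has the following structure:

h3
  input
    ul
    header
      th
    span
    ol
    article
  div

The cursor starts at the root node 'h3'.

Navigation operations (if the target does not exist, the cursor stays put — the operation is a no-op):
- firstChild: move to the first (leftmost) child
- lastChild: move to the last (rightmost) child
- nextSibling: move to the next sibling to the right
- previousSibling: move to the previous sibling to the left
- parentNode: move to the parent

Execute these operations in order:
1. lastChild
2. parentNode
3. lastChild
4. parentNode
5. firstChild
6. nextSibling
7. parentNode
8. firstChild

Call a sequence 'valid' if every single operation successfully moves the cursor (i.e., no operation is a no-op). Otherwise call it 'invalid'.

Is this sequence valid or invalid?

Answer: valid

Derivation:
After 1 (lastChild): div
After 2 (parentNode): h3
After 3 (lastChild): div
After 4 (parentNode): h3
After 5 (firstChild): input
After 6 (nextSibling): div
After 7 (parentNode): h3
After 8 (firstChild): input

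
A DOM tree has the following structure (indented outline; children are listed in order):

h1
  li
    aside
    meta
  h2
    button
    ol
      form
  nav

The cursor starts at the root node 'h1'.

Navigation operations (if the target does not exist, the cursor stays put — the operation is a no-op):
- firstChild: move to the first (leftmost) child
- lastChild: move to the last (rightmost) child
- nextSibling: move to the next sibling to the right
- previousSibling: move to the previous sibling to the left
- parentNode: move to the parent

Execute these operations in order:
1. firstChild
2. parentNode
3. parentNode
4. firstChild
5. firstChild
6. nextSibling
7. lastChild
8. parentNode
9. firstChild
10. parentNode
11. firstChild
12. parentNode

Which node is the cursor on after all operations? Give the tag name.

After 1 (firstChild): li
After 2 (parentNode): h1
After 3 (parentNode): h1 (no-op, stayed)
After 4 (firstChild): li
After 5 (firstChild): aside
After 6 (nextSibling): meta
After 7 (lastChild): meta (no-op, stayed)
After 8 (parentNode): li
After 9 (firstChild): aside
After 10 (parentNode): li
After 11 (firstChild): aside
After 12 (parentNode): li

Answer: li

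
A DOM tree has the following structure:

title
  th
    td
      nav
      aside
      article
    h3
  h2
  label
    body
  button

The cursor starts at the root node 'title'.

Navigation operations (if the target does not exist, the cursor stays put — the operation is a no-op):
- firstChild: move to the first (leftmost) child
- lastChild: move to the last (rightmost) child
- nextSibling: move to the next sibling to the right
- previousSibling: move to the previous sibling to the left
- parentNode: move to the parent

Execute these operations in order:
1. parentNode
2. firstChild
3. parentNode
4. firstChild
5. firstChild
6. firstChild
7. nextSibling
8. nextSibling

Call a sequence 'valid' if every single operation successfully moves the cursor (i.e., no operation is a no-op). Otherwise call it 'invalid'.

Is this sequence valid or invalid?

Answer: invalid

Derivation:
After 1 (parentNode): title (no-op, stayed)
After 2 (firstChild): th
After 3 (parentNode): title
After 4 (firstChild): th
After 5 (firstChild): td
After 6 (firstChild): nav
After 7 (nextSibling): aside
After 8 (nextSibling): article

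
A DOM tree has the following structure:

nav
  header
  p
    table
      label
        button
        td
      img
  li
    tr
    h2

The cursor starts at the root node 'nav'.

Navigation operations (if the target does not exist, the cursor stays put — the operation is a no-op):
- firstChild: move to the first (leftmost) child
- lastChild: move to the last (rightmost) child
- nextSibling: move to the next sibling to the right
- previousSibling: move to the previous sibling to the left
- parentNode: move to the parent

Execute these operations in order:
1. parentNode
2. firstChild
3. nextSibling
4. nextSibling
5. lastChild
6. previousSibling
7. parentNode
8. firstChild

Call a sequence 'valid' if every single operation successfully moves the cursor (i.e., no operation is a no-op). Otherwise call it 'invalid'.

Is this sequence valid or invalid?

Answer: invalid

Derivation:
After 1 (parentNode): nav (no-op, stayed)
After 2 (firstChild): header
After 3 (nextSibling): p
After 4 (nextSibling): li
After 5 (lastChild): h2
After 6 (previousSibling): tr
After 7 (parentNode): li
After 8 (firstChild): tr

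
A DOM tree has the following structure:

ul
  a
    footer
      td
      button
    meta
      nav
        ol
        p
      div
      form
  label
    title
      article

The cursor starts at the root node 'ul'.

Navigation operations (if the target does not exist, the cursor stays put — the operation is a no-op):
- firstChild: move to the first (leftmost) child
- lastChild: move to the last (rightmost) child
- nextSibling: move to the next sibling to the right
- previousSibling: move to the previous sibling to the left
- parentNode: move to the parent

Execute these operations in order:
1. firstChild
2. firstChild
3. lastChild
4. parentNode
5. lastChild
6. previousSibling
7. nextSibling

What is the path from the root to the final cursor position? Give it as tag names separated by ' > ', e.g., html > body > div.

After 1 (firstChild): a
After 2 (firstChild): footer
After 3 (lastChild): button
After 4 (parentNode): footer
After 5 (lastChild): button
After 6 (previousSibling): td
After 7 (nextSibling): button

Answer: ul > a > footer > button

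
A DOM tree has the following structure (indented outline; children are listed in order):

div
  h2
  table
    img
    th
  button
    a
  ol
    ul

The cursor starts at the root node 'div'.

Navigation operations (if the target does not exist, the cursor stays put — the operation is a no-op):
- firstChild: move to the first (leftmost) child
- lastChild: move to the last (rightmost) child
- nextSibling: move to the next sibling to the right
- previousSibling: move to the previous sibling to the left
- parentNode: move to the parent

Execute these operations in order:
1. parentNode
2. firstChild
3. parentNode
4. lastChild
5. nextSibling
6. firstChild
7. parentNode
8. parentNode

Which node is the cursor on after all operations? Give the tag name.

Answer: div

Derivation:
After 1 (parentNode): div (no-op, stayed)
After 2 (firstChild): h2
After 3 (parentNode): div
After 4 (lastChild): ol
After 5 (nextSibling): ol (no-op, stayed)
After 6 (firstChild): ul
After 7 (parentNode): ol
After 8 (parentNode): div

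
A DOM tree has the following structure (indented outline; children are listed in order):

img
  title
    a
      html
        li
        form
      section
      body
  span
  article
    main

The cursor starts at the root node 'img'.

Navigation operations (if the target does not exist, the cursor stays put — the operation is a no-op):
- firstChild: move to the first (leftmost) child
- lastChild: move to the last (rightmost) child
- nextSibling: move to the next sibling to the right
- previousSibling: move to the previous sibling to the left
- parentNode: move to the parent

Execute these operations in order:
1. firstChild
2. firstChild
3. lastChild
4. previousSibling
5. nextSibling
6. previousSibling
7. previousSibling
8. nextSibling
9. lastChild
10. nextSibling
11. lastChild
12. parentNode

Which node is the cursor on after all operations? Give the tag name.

Answer: a

Derivation:
After 1 (firstChild): title
After 2 (firstChild): a
After 3 (lastChild): body
After 4 (previousSibling): section
After 5 (nextSibling): body
After 6 (previousSibling): section
After 7 (previousSibling): html
After 8 (nextSibling): section
After 9 (lastChild): section (no-op, stayed)
After 10 (nextSibling): body
After 11 (lastChild): body (no-op, stayed)
After 12 (parentNode): a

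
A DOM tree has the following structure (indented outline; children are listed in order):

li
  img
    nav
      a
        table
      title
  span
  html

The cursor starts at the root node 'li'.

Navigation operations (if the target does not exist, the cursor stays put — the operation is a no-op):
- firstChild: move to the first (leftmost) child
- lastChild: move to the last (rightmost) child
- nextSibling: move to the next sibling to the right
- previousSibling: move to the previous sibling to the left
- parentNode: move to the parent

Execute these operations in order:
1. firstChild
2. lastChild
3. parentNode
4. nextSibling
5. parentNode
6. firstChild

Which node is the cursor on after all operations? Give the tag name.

After 1 (firstChild): img
After 2 (lastChild): nav
After 3 (parentNode): img
After 4 (nextSibling): span
After 5 (parentNode): li
After 6 (firstChild): img

Answer: img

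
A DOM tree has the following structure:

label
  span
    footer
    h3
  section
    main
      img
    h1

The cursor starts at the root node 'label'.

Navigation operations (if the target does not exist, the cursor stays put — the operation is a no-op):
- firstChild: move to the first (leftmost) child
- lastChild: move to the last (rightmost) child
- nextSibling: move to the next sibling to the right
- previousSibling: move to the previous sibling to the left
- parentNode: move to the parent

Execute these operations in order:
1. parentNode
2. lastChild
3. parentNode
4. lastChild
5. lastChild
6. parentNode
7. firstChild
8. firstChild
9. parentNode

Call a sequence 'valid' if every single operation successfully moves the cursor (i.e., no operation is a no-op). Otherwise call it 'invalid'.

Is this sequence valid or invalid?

After 1 (parentNode): label (no-op, stayed)
After 2 (lastChild): section
After 3 (parentNode): label
After 4 (lastChild): section
After 5 (lastChild): h1
After 6 (parentNode): section
After 7 (firstChild): main
After 8 (firstChild): img
After 9 (parentNode): main

Answer: invalid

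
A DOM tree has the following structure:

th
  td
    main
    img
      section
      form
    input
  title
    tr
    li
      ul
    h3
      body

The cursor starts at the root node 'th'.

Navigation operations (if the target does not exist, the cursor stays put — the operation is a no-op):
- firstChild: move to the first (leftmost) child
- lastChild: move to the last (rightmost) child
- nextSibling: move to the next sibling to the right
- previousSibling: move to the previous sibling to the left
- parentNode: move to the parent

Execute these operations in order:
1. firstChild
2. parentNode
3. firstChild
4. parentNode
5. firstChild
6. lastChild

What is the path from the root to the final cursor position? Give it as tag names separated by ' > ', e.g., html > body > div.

Answer: th > td > input

Derivation:
After 1 (firstChild): td
After 2 (parentNode): th
After 3 (firstChild): td
After 4 (parentNode): th
After 5 (firstChild): td
After 6 (lastChild): input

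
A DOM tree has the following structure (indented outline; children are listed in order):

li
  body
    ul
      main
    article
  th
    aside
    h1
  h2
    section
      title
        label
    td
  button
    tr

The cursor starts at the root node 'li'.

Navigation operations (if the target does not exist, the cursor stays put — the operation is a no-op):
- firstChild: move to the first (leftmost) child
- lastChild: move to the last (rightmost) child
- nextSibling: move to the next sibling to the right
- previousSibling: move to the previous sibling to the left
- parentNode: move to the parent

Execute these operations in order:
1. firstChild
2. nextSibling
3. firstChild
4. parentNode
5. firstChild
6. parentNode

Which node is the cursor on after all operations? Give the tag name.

Answer: th

Derivation:
After 1 (firstChild): body
After 2 (nextSibling): th
After 3 (firstChild): aside
After 4 (parentNode): th
After 5 (firstChild): aside
After 6 (parentNode): th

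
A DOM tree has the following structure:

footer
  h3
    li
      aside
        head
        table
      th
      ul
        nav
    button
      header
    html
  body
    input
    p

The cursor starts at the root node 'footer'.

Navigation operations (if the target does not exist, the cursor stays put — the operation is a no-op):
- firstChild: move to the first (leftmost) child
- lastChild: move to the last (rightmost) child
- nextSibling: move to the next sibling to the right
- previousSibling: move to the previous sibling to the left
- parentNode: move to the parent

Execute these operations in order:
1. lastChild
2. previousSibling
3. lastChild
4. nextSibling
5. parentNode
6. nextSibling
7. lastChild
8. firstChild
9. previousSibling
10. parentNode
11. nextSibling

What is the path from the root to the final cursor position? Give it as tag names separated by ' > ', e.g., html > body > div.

After 1 (lastChild): body
After 2 (previousSibling): h3
After 3 (lastChild): html
After 4 (nextSibling): html (no-op, stayed)
After 5 (parentNode): h3
After 6 (nextSibling): body
After 7 (lastChild): p
After 8 (firstChild): p (no-op, stayed)
After 9 (previousSibling): input
After 10 (parentNode): body
After 11 (nextSibling): body (no-op, stayed)

Answer: footer > body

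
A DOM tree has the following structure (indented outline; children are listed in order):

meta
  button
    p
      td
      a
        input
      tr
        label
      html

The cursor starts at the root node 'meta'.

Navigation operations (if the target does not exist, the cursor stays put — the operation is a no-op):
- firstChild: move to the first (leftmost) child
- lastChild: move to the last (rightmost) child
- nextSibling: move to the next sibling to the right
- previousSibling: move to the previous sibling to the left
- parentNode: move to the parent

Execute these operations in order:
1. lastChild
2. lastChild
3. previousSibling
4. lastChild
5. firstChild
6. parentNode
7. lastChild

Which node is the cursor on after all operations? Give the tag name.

After 1 (lastChild): button
After 2 (lastChild): p
After 3 (previousSibling): p (no-op, stayed)
After 4 (lastChild): html
After 5 (firstChild): html (no-op, stayed)
After 6 (parentNode): p
After 7 (lastChild): html

Answer: html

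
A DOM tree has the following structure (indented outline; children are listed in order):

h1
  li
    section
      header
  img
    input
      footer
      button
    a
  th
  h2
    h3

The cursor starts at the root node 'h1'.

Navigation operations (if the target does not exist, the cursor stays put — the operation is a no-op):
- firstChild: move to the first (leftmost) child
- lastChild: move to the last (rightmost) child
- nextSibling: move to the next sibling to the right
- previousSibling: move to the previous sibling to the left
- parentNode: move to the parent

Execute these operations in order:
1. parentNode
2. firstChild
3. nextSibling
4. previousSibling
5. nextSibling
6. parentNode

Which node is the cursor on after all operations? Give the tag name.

After 1 (parentNode): h1 (no-op, stayed)
After 2 (firstChild): li
After 3 (nextSibling): img
After 4 (previousSibling): li
After 5 (nextSibling): img
After 6 (parentNode): h1

Answer: h1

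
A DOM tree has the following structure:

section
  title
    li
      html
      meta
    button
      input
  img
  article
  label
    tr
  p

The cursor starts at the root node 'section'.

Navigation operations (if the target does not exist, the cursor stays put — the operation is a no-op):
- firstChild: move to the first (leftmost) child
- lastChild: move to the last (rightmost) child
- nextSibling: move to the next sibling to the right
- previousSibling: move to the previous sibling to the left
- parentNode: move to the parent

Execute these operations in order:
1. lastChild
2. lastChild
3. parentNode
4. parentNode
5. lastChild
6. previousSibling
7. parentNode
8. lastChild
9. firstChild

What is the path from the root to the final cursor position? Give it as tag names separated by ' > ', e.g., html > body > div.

Answer: section > p

Derivation:
After 1 (lastChild): p
After 2 (lastChild): p (no-op, stayed)
After 3 (parentNode): section
After 4 (parentNode): section (no-op, stayed)
After 5 (lastChild): p
After 6 (previousSibling): label
After 7 (parentNode): section
After 8 (lastChild): p
After 9 (firstChild): p (no-op, stayed)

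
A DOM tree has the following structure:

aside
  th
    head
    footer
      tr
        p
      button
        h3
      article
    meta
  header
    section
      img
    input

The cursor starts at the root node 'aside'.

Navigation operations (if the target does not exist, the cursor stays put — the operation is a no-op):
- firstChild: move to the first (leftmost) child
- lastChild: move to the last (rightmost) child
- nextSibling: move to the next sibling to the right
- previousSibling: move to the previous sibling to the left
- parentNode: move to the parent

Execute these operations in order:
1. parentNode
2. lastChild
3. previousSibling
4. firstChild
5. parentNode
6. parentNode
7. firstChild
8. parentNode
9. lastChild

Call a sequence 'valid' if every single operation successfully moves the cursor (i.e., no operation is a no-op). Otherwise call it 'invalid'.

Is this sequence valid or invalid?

Answer: invalid

Derivation:
After 1 (parentNode): aside (no-op, stayed)
After 2 (lastChild): header
After 3 (previousSibling): th
After 4 (firstChild): head
After 5 (parentNode): th
After 6 (parentNode): aside
After 7 (firstChild): th
After 8 (parentNode): aside
After 9 (lastChild): header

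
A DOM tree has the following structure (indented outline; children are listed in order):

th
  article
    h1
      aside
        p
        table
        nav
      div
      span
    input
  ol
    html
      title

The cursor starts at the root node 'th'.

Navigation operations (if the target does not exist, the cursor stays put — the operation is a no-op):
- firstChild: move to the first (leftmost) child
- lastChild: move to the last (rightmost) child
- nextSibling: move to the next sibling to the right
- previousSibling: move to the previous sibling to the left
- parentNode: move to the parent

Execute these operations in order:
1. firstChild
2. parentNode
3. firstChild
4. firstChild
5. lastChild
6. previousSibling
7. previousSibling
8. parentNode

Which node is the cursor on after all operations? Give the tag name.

After 1 (firstChild): article
After 2 (parentNode): th
After 3 (firstChild): article
After 4 (firstChild): h1
After 5 (lastChild): span
After 6 (previousSibling): div
After 7 (previousSibling): aside
After 8 (parentNode): h1

Answer: h1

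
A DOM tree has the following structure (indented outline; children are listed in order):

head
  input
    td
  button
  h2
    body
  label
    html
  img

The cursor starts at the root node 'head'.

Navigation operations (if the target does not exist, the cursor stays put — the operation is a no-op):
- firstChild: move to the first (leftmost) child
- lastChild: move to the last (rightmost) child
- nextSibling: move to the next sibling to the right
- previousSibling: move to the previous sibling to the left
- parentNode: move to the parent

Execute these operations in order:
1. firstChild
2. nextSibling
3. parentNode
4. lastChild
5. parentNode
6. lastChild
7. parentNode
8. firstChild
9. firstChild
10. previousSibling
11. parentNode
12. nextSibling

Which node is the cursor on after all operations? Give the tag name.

Answer: button

Derivation:
After 1 (firstChild): input
After 2 (nextSibling): button
After 3 (parentNode): head
After 4 (lastChild): img
After 5 (parentNode): head
After 6 (lastChild): img
After 7 (parentNode): head
After 8 (firstChild): input
After 9 (firstChild): td
After 10 (previousSibling): td (no-op, stayed)
After 11 (parentNode): input
After 12 (nextSibling): button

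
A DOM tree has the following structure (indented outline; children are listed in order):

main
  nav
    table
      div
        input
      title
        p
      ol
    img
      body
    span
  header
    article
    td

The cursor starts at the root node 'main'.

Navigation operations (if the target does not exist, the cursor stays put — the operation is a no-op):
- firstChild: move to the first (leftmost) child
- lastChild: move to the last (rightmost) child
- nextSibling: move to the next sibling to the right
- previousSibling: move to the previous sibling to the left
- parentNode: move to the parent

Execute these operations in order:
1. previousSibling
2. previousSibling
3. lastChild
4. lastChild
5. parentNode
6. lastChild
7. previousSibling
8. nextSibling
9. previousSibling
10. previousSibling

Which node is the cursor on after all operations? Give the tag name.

Answer: article

Derivation:
After 1 (previousSibling): main (no-op, stayed)
After 2 (previousSibling): main (no-op, stayed)
After 3 (lastChild): header
After 4 (lastChild): td
After 5 (parentNode): header
After 6 (lastChild): td
After 7 (previousSibling): article
After 8 (nextSibling): td
After 9 (previousSibling): article
After 10 (previousSibling): article (no-op, stayed)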